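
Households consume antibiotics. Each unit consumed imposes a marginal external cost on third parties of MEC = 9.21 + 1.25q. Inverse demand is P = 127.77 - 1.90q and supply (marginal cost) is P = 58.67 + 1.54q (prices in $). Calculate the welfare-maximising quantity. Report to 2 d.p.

Social marginal benefit = demand − MEC = 118.56 - 3.15q.
Set SMB = MC: 118.56 - 3.15q = 58.67 + 1.54q → q* = 12.7697.

q* = 12.77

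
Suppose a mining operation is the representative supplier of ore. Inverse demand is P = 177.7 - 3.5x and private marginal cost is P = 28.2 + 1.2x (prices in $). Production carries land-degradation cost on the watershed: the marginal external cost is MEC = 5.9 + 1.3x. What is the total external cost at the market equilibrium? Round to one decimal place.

Market equilibrium (private): 28.2 + 1.2x = 177.7 - 3.5x → x_m = 31.8085.
Total external cost = ∫₀^{x_m} (5.9 + 1.3x) dx = 5.9×31.8085 + ½×1.3×31.8085² = 845.3276.

$845.3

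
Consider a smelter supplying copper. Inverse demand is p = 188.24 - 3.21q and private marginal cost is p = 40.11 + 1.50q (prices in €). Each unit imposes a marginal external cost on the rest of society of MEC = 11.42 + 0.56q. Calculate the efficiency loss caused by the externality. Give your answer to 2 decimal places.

DWL = €79.97

Market equilibrium (private): 40.11 + 1.50q = 188.24 - 3.21q → q_m = 31.4501.
Social marginal cost = private MC + MEC = 51.53 + 2.06q.
Set SMC = demand: 51.53 + 2.06q = 188.24 - 3.21q → q* = 25.9412.
Between q* and q_m the wedge SMC − demand runs linearly from 0 to MEC(q_m), so the loss is a triangle.
DWL = ½ × 5.5089 × 29.0321 = 79.9675.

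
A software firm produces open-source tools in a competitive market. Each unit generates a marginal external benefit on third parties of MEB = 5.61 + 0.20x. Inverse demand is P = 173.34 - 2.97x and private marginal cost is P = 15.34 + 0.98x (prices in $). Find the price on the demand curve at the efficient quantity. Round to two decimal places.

Social marginal cost = private MC − MEB = 9.73 + 0.78x.
Set SMC = demand: 9.73 + 0.78x = 173.34 - 2.97x → x* = 43.6293.
Consumer price on the demand curve at x*: 173.34 − 2.97×43.6293 = 43.7610.

P = $43.76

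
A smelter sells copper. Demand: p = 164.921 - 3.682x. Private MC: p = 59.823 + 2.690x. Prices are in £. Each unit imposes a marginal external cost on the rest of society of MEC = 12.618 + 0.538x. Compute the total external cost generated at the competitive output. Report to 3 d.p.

£281.297

Market equilibrium (private): 59.823 + 2.690x = 164.921 - 3.682x → x_m = 16.4937.
Total external cost = ∫₀^{x_m} (12.618 + 0.538x) dx = 12.618×16.4937 + ½×0.538×16.4937² = 281.2968.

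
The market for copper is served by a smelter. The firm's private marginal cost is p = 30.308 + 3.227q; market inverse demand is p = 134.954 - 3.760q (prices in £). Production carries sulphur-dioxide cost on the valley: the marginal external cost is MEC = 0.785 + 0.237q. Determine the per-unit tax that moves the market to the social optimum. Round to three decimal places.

Social marginal cost = private MC + MEC = 31.093 + 3.464q.
Set SMC = demand: 31.093 + 3.464q = 134.954 - 3.760q → q* = 14.3772.
The Pigouvian tax equals MEC at q*: 0.785 + 0.237×14.3772 = 4.1924.

tax = £4.192 per unit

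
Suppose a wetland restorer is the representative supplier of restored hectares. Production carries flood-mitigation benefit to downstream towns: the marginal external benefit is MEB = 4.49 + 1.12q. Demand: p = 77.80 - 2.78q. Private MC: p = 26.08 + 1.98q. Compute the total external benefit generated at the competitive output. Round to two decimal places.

Market equilibrium (private): 26.08 + 1.98q = 77.80 - 2.78q → q_m = 10.8655.
Total external benefit = ∫₀^{q_m} (4.49 + 1.12q) dq = 4.49×10.8655 + ½×1.12×10.8655² = 114.8992.

114.90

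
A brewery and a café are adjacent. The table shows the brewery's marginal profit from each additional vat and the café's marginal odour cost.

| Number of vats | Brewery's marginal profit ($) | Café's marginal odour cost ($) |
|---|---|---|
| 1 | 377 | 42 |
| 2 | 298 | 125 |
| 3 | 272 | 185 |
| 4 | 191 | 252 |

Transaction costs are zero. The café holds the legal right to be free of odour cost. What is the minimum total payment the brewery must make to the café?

Efficient level: marginal profit ≥ marginal odour cost through level 3, so k* = 3.
With the café holding the right, the brewery must at least compensate total damage at k*: 42 + 125 + 185 = 352.

$352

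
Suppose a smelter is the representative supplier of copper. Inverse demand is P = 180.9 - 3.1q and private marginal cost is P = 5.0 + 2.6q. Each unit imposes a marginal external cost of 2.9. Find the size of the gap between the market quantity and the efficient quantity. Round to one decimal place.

Market equilibrium (private): 5.0 + 2.6q = 180.9 - 3.1q → q_m = 30.8596.
Social marginal cost = private MC + MEC = 7.9 + 2.6q.
Set SMC = demand: 7.9 + 2.6q = 180.9 - 3.1q → q* = 30.3509.
Gap = |30.8596 − 30.3509| = 0.5087.

0.5 units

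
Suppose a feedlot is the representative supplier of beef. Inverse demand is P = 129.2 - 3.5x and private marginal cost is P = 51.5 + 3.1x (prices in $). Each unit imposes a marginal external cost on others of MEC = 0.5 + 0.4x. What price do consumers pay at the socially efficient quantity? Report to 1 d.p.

P = $90.6

Social marginal cost = private MC + MEC = 52.0 + 3.5x.
Set SMC = demand: 52.0 + 3.5x = 129.2 - 3.5x → x* = 11.0286.
Consumer price on the demand curve at x*: 129.2 − 3.5×11.0286 = 90.5999.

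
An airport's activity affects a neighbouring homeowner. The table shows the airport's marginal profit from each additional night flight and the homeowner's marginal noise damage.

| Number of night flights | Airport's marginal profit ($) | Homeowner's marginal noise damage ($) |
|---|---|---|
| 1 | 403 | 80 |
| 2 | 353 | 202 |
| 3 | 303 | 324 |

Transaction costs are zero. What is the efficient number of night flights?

Bargaining reaches the level where marginal profit last exceeds marginal noise damage.
That holds through level 2 (353 ≥ 202) but not at 3 (303 < 324).

2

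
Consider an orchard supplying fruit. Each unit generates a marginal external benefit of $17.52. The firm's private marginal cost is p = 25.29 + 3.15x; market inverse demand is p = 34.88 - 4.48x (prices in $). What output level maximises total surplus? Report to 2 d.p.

x* = 3.55

Social marginal cost = private MC − MEB = 7.77 + 3.15x.
Set SMC = demand: 7.77 + 3.15x = 34.88 - 4.48x → x* = 3.5531.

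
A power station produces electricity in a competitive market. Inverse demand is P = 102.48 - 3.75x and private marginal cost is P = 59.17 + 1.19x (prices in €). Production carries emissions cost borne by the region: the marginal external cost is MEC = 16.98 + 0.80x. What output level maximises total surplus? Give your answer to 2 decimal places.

x* = 4.59

Social marginal cost = private MC + MEC = 76.15 + 1.99x.
Set SMC = demand: 76.15 + 1.99x = 102.48 - 3.75x → x* = 4.5871.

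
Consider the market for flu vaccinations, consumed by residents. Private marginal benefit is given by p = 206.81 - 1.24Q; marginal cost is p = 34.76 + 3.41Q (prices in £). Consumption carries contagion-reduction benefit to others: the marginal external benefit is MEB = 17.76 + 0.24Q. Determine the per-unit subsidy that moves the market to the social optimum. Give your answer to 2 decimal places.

Social marginal benefit = demand + MEB = 224.57 - Q.
Set SMB = MC: 224.57 - Q = 34.76 + 3.41Q → Q* = 43.0408.
The Pigouvian subsidy equals MEB at Q*: 17.76 + 0.24×43.0408 = 28.0898.

subsidy = £28.09 per unit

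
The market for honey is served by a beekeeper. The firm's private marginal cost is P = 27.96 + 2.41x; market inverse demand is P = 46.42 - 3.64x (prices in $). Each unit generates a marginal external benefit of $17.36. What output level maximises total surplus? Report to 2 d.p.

x* = 5.92

Social marginal cost = private MC − MEB = 10.60 + 2.41x.
Set SMC = demand: 10.60 + 2.41x = 46.42 - 3.64x → x* = 5.9207.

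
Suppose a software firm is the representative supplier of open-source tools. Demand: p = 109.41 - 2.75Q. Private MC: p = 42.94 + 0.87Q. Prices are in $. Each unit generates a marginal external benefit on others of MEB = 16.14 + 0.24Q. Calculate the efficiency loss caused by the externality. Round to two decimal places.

DWL = $62.45

Market equilibrium (private): 42.94 + 0.87Q = 109.41 - 2.75Q → Q_m = 18.3619.
Social marginal cost = private MC − MEB = 26.80 + 0.63Q.
Set SMC = demand: 26.80 + 0.63Q = 109.41 - 2.75Q → Q* = 24.4408.
Between Q* and Q_m the wedge demand − SMC runs linearly from 0 to MEB(Q_m), so the loss is a triangle.
DWL = ½ × 6.0789 × 20.5469 = 62.4513.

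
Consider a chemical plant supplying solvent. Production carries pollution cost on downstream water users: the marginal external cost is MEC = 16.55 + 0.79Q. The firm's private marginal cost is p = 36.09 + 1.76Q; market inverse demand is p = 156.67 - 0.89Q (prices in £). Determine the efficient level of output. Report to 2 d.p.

Social marginal cost = private MC + MEC = 52.64 + 2.55Q.
Set SMC = demand: 52.64 + 2.55Q = 156.67 - 0.89Q → Q* = 30.2413.

Q* = 30.24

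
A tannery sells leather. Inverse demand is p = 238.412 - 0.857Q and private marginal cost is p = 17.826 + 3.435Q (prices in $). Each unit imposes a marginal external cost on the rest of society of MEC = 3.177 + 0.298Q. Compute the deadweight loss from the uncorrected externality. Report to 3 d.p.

Market equilibrium (private): 17.826 + 3.435Q = 238.412 - 0.857Q → Q_m = 51.3947.
Social marginal cost = private MC + MEC = 21.003 + 3.733Q.
Set SMC = demand: 21.003 + 3.733Q = 238.412 - 0.857Q → Q* = 47.3658.
Height of the DWL triangle at Q_m is SMC(Q_m) − demand(Q_m) = MEC(Q_m) = 18.4926.
DWL = ½ × 4.0289 × 18.4926 = 37.2524.

DWL = $37.252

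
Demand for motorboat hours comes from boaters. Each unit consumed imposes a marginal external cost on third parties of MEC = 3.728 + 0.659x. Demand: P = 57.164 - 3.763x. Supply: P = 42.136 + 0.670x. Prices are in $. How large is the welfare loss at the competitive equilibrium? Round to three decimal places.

Market equilibrium (private): 42.136 + 0.670x = 57.164 - 3.763x → x_m = 3.3900.
Social marginal benefit = demand − MEC = 53.436 - 4.422x.
Set SMB = MC: 53.436 - 4.422x = 42.136 + 0.670x → x* = 2.2192.
The welfare-loss triangle has base |x_m − x*| and height MEC(x_m) (the vertical gap between SMB and MC is zero at x* and MEC at x_m).
DWL = ½ × 1.1708 × 5.9620 = 3.4902.

DWL = $3.490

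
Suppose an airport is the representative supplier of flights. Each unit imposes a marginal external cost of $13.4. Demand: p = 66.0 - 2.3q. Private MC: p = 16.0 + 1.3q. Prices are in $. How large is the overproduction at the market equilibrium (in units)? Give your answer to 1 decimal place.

3.7 units

Market equilibrium (private): 16.0 + 1.3q = 66.0 - 2.3q → q_m = 13.8889.
Social marginal cost = private MC + MEC = 29.4 + 1.3q.
Set SMC = demand: 29.4 + 1.3q = 66.0 - 2.3q → q* = 10.1667.
Gap = |13.8889 − 10.1667| = 3.7222.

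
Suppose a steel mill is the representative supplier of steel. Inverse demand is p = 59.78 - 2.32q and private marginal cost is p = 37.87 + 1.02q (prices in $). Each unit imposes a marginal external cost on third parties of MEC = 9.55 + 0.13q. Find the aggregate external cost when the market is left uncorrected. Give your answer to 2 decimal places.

Market equilibrium (private): 37.87 + 1.02q = 59.78 - 2.32q → q_m = 6.5599.
Total external cost = ∫₀^{q_m} (9.55 + 0.13q) dq = 9.55×6.5599 + ½×0.13×6.5599² = 65.4441.

$65.44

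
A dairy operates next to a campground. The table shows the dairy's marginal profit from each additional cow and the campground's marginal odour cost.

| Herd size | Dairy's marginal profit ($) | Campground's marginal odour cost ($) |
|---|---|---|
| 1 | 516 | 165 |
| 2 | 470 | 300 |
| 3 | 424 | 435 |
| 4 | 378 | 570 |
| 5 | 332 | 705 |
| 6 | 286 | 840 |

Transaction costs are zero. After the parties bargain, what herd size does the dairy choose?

2

Bargaining reaches the level where marginal profit last exceeds marginal odour cost.
That holds through level 2 (470 ≥ 300) but not at 3 (424 < 435).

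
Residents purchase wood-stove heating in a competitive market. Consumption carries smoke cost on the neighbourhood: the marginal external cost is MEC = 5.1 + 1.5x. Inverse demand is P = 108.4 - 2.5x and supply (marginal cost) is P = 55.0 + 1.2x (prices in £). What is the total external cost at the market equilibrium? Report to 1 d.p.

£229.8

Market equilibrium (private): 55.0 + 1.2x = 108.4 - 2.5x → x_m = 14.4324.
Total external cost = ∫₀^{x_m} (5.1 + 1.5x) dx = 5.1×14.4324 + ½×1.5×14.4324² = 229.8259.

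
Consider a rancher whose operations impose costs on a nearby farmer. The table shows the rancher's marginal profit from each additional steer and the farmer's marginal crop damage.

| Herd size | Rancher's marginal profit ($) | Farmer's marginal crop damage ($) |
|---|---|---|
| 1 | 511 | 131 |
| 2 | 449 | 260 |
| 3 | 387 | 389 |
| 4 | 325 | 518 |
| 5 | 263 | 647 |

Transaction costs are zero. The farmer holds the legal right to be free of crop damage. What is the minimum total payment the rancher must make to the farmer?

Efficient level: marginal profit ≥ marginal crop damage through level 2, so k* = 2.
With the farmer holding the right, the rancher must at least compensate total damage at k*: 131 + 260 = 391.

$391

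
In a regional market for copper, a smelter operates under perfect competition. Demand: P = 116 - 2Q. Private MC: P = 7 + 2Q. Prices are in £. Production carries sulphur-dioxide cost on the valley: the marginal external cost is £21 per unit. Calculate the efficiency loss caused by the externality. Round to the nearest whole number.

DWL = £55

Market equilibrium (private): 7 + 2Q = 116 - 2Q → Q_m = 27.2500.
Social marginal cost = private MC + MEC = 28 + 2Q.
Set SMC = demand: 28 + 2Q = 116 - 2Q → Q* = 22.0000.
Height of the DWL triangle at Q_m is SMC(Q_m) − demand(Q_m) = MEC(Q_m) = 21.0000.
DWL = ½ × 5.2500 × 21.0000 = 55.1250.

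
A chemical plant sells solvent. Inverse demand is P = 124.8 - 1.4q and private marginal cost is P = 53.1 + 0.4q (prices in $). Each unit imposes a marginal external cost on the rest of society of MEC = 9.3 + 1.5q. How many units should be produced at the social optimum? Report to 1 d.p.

Social marginal cost = private MC + MEC = 62.4 + 1.9q.
Set SMC = demand: 62.4 + 1.9q = 124.8 - 1.4q → q* = 18.9091.

q* = 18.9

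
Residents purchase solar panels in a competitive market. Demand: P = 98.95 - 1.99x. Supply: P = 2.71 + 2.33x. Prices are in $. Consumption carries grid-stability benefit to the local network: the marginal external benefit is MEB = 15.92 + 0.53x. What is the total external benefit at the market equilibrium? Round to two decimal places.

$486.18

Market equilibrium (private): 2.71 + 2.33x = 98.95 - 1.99x → x_m = 22.2778.
Total external benefit = ∫₀^{x_m} (15.92 + 0.53x) dx = 15.92×22.2778 + ½×0.53×22.2778² = 486.1822.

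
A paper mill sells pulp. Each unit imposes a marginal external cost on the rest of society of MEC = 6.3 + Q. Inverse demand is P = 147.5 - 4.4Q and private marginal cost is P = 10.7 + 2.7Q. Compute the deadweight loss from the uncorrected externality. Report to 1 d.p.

Market equilibrium (private): 10.7 + 2.7Q = 147.5 - 4.4Q → Q_m = 19.2676.
Social marginal cost = private MC + MEC = 17.0 + 3.7Q.
Set SMC = demand: 17.0 + 3.7Q = 147.5 - 4.4Q → Q* = 16.1111.
Height of the DWL triangle at Q_m is SMC(Q_m) − demand(Q_m) = MEC(Q_m) = 25.5676.
DWL = ½ × 3.1565 × 25.5676 = 40.3521.

DWL = 40.4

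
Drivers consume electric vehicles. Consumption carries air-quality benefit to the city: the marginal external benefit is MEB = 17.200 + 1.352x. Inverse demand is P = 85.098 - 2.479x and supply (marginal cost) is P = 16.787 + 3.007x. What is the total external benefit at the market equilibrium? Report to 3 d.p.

318.986

Market equilibrium (private): 16.787 + 3.007x = 85.098 - 2.479x → x_m = 12.4519.
Total external benefit = ∫₀^{x_m} (17.200 + 1.352x) dx = 17.200×12.4519 + ½×1.352×12.4519² = 318.9864.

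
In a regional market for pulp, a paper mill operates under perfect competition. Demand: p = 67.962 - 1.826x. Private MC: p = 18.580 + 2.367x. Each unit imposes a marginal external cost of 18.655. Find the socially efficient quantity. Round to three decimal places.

x* = 7.328

Social marginal cost = private MC + MEC = 37.235 + 2.367x.
Set SMC = demand: 37.235 + 2.367x = 67.962 - 1.826x → x* = 7.3282.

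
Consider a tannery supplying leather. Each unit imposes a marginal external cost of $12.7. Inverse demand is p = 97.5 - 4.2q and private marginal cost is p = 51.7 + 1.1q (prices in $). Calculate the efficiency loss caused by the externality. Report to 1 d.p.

Market equilibrium (private): 51.7 + 1.1q = 97.5 - 4.2q → q_m = 8.6415.
Social marginal cost = private MC + MEC = 64.4 + 1.1q.
Set SMC = demand: 64.4 + 1.1q = 97.5 - 4.2q → q* = 6.2453.
Height of the DWL triangle at q_m is SMC(q_m) − demand(q_m) = MEC(q_m) = 12.7000.
DWL = ½ × 2.3962 × 12.7000 = 15.2159.

DWL = $15.2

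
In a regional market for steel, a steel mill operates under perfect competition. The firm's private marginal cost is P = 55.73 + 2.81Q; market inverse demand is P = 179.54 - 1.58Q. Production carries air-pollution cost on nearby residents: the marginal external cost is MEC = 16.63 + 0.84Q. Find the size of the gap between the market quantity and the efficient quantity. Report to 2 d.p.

7.71 units

Market equilibrium (private): 55.73 + 2.81Q = 179.54 - 1.58Q → Q_m = 28.2027.
Social marginal cost = private MC + MEC = 72.36 + 3.65Q.
Set SMC = demand: 72.36 + 3.65Q = 179.54 - 1.58Q → Q* = 20.4933.
Gap = |28.2027 − 20.4933| = 7.7094.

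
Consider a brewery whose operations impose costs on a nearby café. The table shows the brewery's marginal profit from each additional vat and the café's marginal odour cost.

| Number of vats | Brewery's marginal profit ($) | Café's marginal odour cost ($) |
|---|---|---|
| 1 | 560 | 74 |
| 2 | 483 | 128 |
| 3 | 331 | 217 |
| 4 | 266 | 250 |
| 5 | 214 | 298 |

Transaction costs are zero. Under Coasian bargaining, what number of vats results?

Bargaining reaches the level where marginal profit last exceeds marginal odour cost.
That holds through level 4 (266 ≥ 250) but not at 5 (214 < 298).

4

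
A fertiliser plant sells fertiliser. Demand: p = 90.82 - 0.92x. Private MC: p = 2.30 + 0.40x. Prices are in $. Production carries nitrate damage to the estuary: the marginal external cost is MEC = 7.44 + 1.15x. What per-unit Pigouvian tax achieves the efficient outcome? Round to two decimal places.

tax = $45.19 per unit

Social marginal cost = private MC + MEC = 9.74 + 1.55x.
Set SMC = demand: 9.74 + 1.55x = 90.82 - 0.92x → x* = 32.8259.
The Pigouvian tax equals MEC at x*: 7.44 + 1.15×32.8259 = 45.1898.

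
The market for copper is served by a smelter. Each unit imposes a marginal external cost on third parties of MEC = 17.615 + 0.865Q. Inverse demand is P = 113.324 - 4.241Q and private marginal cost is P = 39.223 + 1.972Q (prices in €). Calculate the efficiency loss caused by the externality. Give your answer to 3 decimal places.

Market equilibrium (private): 39.223 + 1.972Q = 113.324 - 4.241Q → Q_m = 11.9268.
Social marginal cost = private MC + MEC = 56.838 + 2.837Q.
Set SMC = demand: 56.838 + 2.837Q = 113.324 - 4.241Q → Q* = 7.9805.
The loss is the area between SMC and demand from Q* to Q_m; with linear curves that's a triangle of height MEC(Q_m).
DWL = ½ × 3.9463 × 27.9317 = 55.1134.

DWL = €55.113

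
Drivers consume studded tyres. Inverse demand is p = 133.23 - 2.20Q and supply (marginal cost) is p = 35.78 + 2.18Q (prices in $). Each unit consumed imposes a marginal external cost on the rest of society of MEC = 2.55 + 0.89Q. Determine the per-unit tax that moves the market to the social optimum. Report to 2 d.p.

tax = $18.58 per unit

Social marginal benefit = demand − MEC = 130.68 - 3.09Q.
Set SMB = MC: 130.68 - 3.09Q = 35.78 + 2.18Q → Q* = 18.0076.
The Pigouvian tax equals MEC at Q*: 2.55 + 0.89×18.0076 = 18.5768.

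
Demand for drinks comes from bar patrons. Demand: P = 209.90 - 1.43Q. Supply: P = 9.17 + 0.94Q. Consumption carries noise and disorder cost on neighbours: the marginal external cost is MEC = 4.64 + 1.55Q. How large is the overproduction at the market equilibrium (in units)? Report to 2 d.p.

Market equilibrium (private): 9.17 + 0.94Q = 209.90 - 1.43Q → Q_m = 84.6962.
Social marginal benefit = demand − MEC = 205.26 - 2.98Q.
Set SMB = MC: 205.26 - 2.98Q = 9.17 + 0.94Q → Q* = 50.0230.
Gap = |84.6962 − 50.0230| = 34.6732.

34.67 units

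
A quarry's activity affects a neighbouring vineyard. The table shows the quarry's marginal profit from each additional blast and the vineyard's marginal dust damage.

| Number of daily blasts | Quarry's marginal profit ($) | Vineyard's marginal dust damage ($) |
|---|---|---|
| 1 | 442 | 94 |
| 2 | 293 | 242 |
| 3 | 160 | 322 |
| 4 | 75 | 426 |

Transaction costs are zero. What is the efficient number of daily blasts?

2

Bargaining reaches the level where marginal profit last exceeds marginal dust damage.
That holds through level 2 (293 ≥ 242) but not at 3 (160 < 322).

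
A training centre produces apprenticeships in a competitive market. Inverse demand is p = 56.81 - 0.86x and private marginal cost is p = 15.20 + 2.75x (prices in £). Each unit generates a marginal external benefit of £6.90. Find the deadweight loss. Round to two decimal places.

Market equilibrium (private): 15.20 + 2.75x = 56.81 - 0.86x → x_m = 11.5263.
Social marginal cost = private MC − MEB = 8.30 + 2.75x.
Set SMC = demand: 8.30 + 2.75x = 56.81 - 0.86x → x* = 13.4377.
The welfare-loss triangle has base |x_m − x*| and height MEB(x_m) (the vertical gap between SMC and demand is zero at x* and MEB at x_m).
DWL = ½ × 1.9114 × 6.9000 = 6.5943.

DWL = £6.59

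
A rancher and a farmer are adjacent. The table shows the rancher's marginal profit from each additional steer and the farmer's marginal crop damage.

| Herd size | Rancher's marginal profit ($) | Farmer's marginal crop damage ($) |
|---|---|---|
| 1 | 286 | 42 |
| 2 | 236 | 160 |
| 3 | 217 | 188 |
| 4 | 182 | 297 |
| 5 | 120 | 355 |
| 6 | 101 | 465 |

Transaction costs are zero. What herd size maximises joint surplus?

3

Bargaining reaches the level where marginal profit last exceeds marginal crop damage.
That holds through level 3 (217 ≥ 188) but not at 4 (182 < 297).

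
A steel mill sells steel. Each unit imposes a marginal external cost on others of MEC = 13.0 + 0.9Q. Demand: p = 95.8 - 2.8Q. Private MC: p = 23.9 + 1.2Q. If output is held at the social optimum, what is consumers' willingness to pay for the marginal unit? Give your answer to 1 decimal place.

P = 62.1

Social marginal cost = private MC + MEC = 36.9 + 2.1Q.
Set SMC = demand: 36.9 + 2.1Q = 95.8 - 2.8Q → Q* = 12.0204.
Consumer price on the demand curve at Q*: 95.8 − 2.8×12.0204 = 62.1429.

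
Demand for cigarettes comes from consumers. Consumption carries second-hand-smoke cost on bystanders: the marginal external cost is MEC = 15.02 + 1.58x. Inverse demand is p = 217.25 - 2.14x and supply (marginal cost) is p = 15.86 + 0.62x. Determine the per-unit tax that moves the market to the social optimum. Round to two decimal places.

tax = 82.87 per unit

Social marginal benefit = demand − MEC = 202.23 - 3.72x.
Set SMB = MC: 202.23 - 3.72x = 15.86 + 0.62x → x* = 42.9424.
The Pigouvian tax equals MEC at x*: 15.02 + 1.58×42.9424 = 82.8690.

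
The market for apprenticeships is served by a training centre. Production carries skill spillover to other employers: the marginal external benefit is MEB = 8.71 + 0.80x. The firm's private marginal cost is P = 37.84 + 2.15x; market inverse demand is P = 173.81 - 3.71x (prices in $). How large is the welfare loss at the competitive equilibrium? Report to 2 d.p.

DWL = $73.50

Market equilibrium (private): 37.84 + 2.15x = 173.81 - 3.71x → x_m = 23.2031.
Social marginal cost = private MC − MEB = 29.13 + 1.35x.
Set SMC = demand: 29.13 + 1.35x = 173.81 - 3.71x → x* = 28.5929.
Between x* and x_m the wedge demand − SMC runs linearly from 0 to MEB(x_m), so the loss is a triangle.
DWL = ½ × 5.3898 × 27.2725 = 73.4967.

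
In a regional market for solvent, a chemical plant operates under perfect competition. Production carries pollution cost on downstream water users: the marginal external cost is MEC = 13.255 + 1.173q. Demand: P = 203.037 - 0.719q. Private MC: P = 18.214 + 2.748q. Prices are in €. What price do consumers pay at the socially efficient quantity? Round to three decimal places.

P = €176.451

Social marginal cost = private MC + MEC = 31.469 + 3.921q.
Set SMC = demand: 31.469 + 3.921q = 203.037 - 0.719q → q* = 36.9759.
Consumer price on the demand curve at q*: 203.037 − 0.719×36.9759 = 176.4513.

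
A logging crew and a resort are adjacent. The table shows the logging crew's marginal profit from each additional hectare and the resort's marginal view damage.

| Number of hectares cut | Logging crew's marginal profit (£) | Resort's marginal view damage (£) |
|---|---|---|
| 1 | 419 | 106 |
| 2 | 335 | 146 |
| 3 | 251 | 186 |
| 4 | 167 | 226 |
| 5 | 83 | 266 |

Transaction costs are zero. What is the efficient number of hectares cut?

Bargaining reaches the level where marginal profit last exceeds marginal view damage.
That holds through level 3 (251 ≥ 186) but not at 4 (167 < 226).

3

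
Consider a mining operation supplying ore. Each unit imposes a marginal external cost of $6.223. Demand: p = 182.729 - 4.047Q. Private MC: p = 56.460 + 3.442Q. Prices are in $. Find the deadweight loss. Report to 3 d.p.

Market equilibrium (private): 56.460 + 3.442Q = 182.729 - 4.047Q → Q_m = 16.8606.
Social marginal cost = private MC + MEC = 62.683 + 3.442Q.
Set SMC = demand: 62.683 + 3.442Q = 182.729 - 4.047Q → Q* = 16.0296.
Between Q* and Q_m the wedge SMC − demand runs linearly from 0 to MEC(Q_m), so the loss is a triangle.
DWL = ½ × 0.8310 × 6.2230 = 2.5857.

DWL = $2.586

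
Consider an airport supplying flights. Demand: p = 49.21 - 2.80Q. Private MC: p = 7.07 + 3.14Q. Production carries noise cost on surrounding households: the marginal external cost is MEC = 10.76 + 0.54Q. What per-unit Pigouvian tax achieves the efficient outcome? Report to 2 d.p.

tax = 13.38 per unit

Social marginal cost = private MC + MEC = 17.83 + 3.68Q.
Set SMC = demand: 17.83 + 3.68Q = 49.21 - 2.80Q → Q* = 4.8426.
The Pigouvian tax equals MEC at Q*: 10.76 + 0.54×4.8426 = 13.3750.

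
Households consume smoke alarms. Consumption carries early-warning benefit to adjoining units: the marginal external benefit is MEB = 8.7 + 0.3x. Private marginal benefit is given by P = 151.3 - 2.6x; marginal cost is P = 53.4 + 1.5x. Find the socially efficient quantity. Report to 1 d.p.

Social marginal benefit = demand + MEB = 160.0 - 2.3x.
Set SMB = MC: 160.0 - 2.3x = 53.4 + 1.5x → x* = 28.0526.

x* = 28.1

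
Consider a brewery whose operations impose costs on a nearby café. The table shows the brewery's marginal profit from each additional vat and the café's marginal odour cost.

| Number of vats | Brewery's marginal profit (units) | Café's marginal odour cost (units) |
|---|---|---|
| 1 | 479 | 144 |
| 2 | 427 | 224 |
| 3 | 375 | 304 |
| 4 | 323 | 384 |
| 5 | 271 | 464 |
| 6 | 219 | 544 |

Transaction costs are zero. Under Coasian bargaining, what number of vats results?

Bargaining reaches the level where marginal profit last exceeds marginal odour cost.
That holds through level 3 (375 ≥ 304) but not at 4 (323 < 384).

3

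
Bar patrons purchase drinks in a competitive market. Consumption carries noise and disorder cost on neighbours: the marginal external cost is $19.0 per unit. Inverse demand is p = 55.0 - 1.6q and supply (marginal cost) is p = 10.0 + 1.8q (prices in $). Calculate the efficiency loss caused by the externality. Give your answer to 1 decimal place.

Market equilibrium (private): 10.0 + 1.8q = 55.0 - 1.6q → q_m = 13.2353.
Social marginal benefit = demand − MEC = 36.0 - 1.6q.
Set SMB = MC: 36.0 - 1.6q = 10.0 + 1.8q → q* = 7.6471.
Height of the DWL triangle at q_m is MC(q_m) − SMB(q_m) = MEC(q_m) = 19.0000.
DWL = ½ × 5.5882 × 19.0000 = 53.0879.

DWL = $53.1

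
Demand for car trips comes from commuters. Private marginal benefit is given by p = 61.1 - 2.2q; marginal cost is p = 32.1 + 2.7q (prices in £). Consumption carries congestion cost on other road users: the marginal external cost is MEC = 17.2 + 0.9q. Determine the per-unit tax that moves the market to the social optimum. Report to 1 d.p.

tax = £19.0 per unit

Social marginal benefit = demand − MEC = 43.9 - 3.1q.
Set SMB = MC: 43.9 - 3.1q = 32.1 + 2.7q → q* = 2.0345.
The Pigouvian tax equals MEC at q*: 17.2 + 0.9×2.0345 = 19.0311.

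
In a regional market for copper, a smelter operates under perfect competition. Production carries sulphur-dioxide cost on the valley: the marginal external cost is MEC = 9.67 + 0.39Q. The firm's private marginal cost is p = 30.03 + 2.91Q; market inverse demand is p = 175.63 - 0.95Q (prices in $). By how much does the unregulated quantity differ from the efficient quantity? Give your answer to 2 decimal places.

5.74 units

Market equilibrium (private): 30.03 + 2.91Q = 175.63 - 0.95Q → Q_m = 37.7202.
Social marginal cost = private MC + MEC = 39.70 + 3.30Q.
Set SMC = demand: 39.70 + 3.30Q = 175.63 - 0.95Q → Q* = 31.9835.
Gap = |37.7202 − 31.9835| = 5.7367.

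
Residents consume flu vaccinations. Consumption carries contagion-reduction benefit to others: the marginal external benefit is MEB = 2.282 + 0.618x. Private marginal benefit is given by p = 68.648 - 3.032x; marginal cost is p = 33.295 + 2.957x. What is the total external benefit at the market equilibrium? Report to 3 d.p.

24.238

Market equilibrium (private): 33.295 + 2.957x = 68.648 - 3.032x → x_m = 5.9030.
Total external benefit = ∫₀^{x_m} (2.282 + 0.618x) dx = 2.282×5.9030 + ½×0.618×5.9030² = 24.2379.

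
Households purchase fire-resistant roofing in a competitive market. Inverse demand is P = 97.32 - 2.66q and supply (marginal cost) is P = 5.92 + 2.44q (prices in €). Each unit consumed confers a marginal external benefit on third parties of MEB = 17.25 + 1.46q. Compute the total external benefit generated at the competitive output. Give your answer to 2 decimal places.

€543.61

Market equilibrium (private): 5.92 + 2.44q = 97.32 - 2.66q → q_m = 17.9216.
Total external benefit = ∫₀^{q_m} (17.25 + 1.46q) dq = 17.25×17.9216 + ½×1.46×17.9216² = 543.6117.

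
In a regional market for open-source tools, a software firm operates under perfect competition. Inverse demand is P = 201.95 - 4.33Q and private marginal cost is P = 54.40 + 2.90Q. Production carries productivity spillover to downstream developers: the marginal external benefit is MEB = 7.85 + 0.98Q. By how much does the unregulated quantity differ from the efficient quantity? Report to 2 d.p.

4.46 units

Market equilibrium (private): 54.40 + 2.90Q = 201.95 - 4.33Q → Q_m = 20.4080.
Social marginal cost = private MC − MEB = 46.55 + 1.92Q.
Set SMC = demand: 46.55 + 1.92Q = 201.95 - 4.33Q → Q* = 24.8640.
Gap = |20.4080 − 24.8640| = 4.4560.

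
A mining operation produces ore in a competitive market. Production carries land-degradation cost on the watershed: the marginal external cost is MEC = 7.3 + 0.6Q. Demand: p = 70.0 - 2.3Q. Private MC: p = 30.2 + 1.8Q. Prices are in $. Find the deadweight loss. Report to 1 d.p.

DWL = $18.3

Market equilibrium (private): 30.2 + 1.8Q = 70.0 - 2.3Q → Q_m = 9.7073.
Social marginal cost = private MC + MEC = 37.5 + 2.4Q.
Set SMC = demand: 37.5 + 2.4Q = 70.0 - 2.3Q → Q* = 6.9149.
Height of the DWL triangle at Q_m is SMC(Q_m) − demand(Q_m) = MEC(Q_m) = 13.1244.
DWL = ½ × 2.7924 × 13.1244 = 18.3243.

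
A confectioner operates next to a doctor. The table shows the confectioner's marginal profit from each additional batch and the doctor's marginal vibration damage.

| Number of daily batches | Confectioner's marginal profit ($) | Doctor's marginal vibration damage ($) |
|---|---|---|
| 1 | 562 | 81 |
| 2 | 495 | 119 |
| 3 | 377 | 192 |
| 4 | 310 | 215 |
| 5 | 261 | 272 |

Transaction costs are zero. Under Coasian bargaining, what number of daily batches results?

Bargaining reaches the level where marginal profit last exceeds marginal vibration damage.
That holds through level 4 (310 ≥ 215) but not at 5 (261 < 272).

4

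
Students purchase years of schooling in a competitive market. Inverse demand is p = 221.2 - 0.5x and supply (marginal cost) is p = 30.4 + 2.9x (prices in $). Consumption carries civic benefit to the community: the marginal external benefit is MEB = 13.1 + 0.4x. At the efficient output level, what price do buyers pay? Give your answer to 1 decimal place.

Social marginal benefit = demand + MEB = 234.3 - 0.1x.
Set SMB = MC: 234.3 - 0.1x = 30.4 + 2.9x → x* = 67.9667.
Consumer price on the demand curve at x*: 221.2 − 0.5×67.9667 = 187.2167.

P = $187.2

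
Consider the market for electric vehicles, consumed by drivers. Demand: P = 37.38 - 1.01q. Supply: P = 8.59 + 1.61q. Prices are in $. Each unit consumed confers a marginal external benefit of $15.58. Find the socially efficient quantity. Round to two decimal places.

q* = 16.94

Social marginal benefit = demand + MEB = 52.96 - 1.01q.
Set SMB = MC: 52.96 - 1.01q = 8.59 + 1.61q → q* = 16.9351.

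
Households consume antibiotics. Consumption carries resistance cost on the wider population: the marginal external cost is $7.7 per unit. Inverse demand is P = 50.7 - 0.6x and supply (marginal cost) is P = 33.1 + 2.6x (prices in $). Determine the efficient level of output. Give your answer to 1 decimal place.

Social marginal benefit = demand − MEC = 43.0 - 0.6x.
Set SMB = MC: 43.0 - 0.6x = 33.1 + 2.6x → x* = 3.0938.

x* = 3.1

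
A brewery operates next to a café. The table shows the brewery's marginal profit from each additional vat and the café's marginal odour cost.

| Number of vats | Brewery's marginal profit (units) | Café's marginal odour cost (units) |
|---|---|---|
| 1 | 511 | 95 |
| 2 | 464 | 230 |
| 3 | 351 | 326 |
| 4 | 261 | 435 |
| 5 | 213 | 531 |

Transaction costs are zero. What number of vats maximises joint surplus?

Bargaining reaches the level where marginal profit last exceeds marginal odour cost.
That holds through level 3 (351 ≥ 326) but not at 4 (261 < 435).

3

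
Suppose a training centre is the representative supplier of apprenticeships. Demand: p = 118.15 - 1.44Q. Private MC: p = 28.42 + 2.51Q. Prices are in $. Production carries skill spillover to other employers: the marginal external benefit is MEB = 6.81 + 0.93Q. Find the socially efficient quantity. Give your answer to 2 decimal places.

Q* = 31.97

Social marginal cost = private MC − MEB = 21.61 + 1.58Q.
Set SMC = demand: 21.61 + 1.58Q = 118.15 - 1.44Q → Q* = 31.9669.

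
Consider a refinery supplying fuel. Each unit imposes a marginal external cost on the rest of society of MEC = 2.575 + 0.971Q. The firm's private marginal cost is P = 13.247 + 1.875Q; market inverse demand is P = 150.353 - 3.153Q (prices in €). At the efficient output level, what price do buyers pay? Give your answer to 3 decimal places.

Social marginal cost = private MC + MEC = 15.822 + 2.846Q.
Set SMC = demand: 15.822 + 2.846Q = 150.353 - 3.153Q → Q* = 22.4256.
Consumer price on the demand curve at Q*: 150.353 − 3.153×22.4256 = 79.6451.

P = €79.645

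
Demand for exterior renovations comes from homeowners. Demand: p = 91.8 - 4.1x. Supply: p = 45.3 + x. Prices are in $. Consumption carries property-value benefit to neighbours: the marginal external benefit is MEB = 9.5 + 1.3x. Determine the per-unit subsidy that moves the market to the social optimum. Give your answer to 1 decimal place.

subsidy = $28.7 per unit

Social marginal benefit = demand + MEB = 101.3 - 2.8x.
Set SMB = MC: 101.3 - 2.8x = 45.3 + x → x* = 14.7368.
The Pigouvian subsidy equals MEB at x*: 9.5 + 1.3×14.7368 = 28.6578.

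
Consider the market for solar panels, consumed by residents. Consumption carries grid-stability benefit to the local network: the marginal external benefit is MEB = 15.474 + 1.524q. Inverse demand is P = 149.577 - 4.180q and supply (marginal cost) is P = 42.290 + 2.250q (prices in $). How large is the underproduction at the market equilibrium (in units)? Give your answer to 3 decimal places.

Market equilibrium (private): 42.290 + 2.250q = 149.577 - 4.180q → q_m = 16.6854.
Social marginal benefit = demand + MEB = 165.051 - 2.656q.
Set SMB = MC: 165.051 - 2.656q = 42.290 + 2.250q → q* = 25.0226.
Gap = |16.6854 − 25.0226| = 8.3372.

8.337 units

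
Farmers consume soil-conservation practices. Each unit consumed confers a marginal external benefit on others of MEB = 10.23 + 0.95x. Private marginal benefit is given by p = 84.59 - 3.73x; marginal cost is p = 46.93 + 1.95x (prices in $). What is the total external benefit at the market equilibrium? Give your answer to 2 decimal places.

Market equilibrium (private): 46.93 + 1.95x = 84.59 - 3.73x → x_m = 6.6303.
Total external benefit = ∫₀^{x_m} (10.23 + 0.95x) dx = 10.23×6.6303 + ½×0.95×6.6303² = 88.7094.

$88.71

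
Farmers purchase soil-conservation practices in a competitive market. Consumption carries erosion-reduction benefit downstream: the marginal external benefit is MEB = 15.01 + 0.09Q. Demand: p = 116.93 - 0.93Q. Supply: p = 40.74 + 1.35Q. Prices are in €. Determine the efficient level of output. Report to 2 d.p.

Social marginal benefit = demand + MEB = 131.94 - 0.84Q.
Set SMB = MC: 131.94 - 0.84Q = 40.74 + 1.35Q → Q* = 41.6438.

Q* = 41.64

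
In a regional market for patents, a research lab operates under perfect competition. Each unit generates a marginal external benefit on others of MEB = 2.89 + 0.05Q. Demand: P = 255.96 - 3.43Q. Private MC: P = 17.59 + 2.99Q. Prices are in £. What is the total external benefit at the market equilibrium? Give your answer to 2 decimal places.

Market equilibrium (private): 17.59 + 2.99Q = 255.96 - 3.43Q → Q_m = 37.1293.
Total external benefit = ∫₀^{Q_m} (2.89 + 0.05Q) dQ = 2.89×37.1293 + ½×0.05×37.1293² = 141.7683.

£141.77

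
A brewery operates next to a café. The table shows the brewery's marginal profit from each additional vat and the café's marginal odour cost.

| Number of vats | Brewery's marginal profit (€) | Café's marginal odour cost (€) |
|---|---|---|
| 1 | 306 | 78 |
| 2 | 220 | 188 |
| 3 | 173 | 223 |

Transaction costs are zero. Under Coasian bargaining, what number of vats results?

Bargaining reaches the level where marginal profit last exceeds marginal odour cost.
That holds through level 2 (220 ≥ 188) but not at 3 (173 < 223).

2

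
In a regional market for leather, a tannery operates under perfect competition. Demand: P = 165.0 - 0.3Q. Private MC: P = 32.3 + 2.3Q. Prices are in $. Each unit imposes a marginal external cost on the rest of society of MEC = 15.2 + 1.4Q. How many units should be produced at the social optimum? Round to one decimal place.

Q* = 29.4

Social marginal cost = private MC + MEC = 47.5 + 3.7Q.
Set SMC = demand: 47.5 + 3.7Q = 165.0 - 0.3Q → Q* = 29.3750.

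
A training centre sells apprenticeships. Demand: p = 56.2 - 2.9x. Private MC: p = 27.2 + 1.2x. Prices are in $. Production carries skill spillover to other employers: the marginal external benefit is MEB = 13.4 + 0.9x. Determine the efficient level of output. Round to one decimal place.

Social marginal cost = private MC − MEB = 13.8 + 0.3x.
Set SMC = demand: 13.8 + 0.3x = 56.2 - 2.9x → x* = 13.2500.

x* = 13.3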